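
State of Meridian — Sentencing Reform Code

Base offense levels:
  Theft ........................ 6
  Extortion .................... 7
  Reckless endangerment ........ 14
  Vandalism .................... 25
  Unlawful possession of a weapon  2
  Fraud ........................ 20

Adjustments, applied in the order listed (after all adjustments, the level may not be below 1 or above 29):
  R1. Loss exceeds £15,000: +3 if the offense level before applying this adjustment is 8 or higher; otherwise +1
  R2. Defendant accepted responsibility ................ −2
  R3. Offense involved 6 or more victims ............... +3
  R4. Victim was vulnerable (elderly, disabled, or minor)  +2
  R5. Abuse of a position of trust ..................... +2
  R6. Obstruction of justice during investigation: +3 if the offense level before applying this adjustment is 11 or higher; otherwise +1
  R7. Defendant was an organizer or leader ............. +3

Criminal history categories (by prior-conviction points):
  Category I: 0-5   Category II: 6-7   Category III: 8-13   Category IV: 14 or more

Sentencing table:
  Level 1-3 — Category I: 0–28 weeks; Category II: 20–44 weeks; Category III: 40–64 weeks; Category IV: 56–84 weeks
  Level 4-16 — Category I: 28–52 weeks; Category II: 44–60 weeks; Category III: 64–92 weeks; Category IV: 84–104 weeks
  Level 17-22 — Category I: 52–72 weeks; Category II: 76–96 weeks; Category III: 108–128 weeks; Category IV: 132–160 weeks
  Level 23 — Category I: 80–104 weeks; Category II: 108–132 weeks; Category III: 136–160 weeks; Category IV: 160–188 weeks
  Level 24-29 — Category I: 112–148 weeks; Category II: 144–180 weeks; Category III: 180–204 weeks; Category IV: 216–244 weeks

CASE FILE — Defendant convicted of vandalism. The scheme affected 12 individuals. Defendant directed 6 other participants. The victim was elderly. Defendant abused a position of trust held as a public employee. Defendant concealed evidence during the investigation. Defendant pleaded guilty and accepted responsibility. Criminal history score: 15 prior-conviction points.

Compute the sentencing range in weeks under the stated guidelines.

Base offense level for vandalism: 25.
R2 applies: 25 − 2 = 23.
R3 applies: 23 + 3 = 26.
R4 applies: 26 + 2 = 28.
R5 applies: 28 + 2 = 30.
R6 applies (level before this adjustment is 30 ≥ 11, so +3): 30 + 3 = 33.
R7 applies: 33 + 3 = 36.
Level 36 exceeds the maximum of 29; capped at 29.
Final offense level: 29.
Criminal history: 15 prior points → Category IV (14+).
Level 29 falls in the 24-29 band.
Grid: Level 24-29 × Category IV = 216-244 weeks.

216-244 weeks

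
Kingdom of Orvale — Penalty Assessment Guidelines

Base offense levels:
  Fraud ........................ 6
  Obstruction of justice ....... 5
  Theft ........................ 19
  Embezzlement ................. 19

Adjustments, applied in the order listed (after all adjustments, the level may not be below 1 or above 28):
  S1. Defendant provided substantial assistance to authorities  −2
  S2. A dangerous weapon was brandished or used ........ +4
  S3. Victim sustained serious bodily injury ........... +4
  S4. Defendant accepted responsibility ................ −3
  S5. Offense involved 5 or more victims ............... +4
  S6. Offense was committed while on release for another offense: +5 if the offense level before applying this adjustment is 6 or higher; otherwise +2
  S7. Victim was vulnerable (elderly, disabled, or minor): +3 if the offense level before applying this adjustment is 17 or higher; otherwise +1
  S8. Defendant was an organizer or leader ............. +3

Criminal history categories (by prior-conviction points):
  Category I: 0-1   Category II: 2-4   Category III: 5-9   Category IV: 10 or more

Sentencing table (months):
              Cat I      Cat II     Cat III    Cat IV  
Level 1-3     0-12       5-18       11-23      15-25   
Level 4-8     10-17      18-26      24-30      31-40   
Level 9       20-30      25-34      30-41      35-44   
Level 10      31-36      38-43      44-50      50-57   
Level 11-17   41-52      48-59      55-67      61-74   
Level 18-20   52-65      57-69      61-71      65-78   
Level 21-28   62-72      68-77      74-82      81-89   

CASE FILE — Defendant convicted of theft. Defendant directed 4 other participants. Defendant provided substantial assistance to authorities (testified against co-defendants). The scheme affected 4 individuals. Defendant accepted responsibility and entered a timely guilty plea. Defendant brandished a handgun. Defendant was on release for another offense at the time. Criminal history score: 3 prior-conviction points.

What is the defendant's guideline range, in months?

68-77 months

Base offense level for theft: 19.
S1 applies: 19 − 2 = 17.
S2 applies: 17 + 4 = 21.
S3 does not apply.
S4 applies: 21 − 3 = 18.
S6 applies (level before this adjustment is 18 ≥ 6, so +5): 18 + 5 = 23.
S8 applies: 23 + 3 = 26.
Final offense level: 26.
Criminal history: 3 prior points → Category II (2-4).
Level 26 falls in the 21-28 band.
Grid: Level 21-28 × Category II = 68-77 months.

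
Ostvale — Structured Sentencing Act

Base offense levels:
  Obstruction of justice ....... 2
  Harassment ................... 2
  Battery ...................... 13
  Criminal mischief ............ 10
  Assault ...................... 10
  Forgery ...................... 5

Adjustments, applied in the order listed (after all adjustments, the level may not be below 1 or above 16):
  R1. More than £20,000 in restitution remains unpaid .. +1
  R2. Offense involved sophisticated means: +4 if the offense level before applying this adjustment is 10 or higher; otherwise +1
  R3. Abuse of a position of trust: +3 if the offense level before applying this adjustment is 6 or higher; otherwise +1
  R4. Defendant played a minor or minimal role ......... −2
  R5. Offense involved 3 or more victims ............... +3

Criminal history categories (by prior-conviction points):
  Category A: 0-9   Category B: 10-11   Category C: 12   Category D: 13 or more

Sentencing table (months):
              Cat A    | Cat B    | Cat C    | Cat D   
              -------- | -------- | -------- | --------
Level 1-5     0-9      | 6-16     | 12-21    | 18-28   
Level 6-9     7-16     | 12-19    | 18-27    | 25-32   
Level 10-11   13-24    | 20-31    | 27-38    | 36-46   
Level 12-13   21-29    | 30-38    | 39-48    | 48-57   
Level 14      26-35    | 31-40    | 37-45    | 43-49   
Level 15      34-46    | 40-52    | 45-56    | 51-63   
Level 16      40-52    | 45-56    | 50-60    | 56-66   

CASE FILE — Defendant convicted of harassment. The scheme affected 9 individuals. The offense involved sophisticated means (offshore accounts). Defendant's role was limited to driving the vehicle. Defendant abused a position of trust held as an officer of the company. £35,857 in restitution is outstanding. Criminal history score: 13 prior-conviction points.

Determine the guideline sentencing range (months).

25-32 months

Base offense level for harassment: 2.
R1 applies: 2 + 1 = 3.
R2 applies (level before this adjustment is 3 < 10, so +1): 3 + 1 = 4.
R3 applies (level before this adjustment is 4 < 6, so +1): 4 + 1 = 5.
R4 applies: 5 − 2 = 3.
R5 applies: 3 + 3 = 6.
Final offense level: 6.
Criminal history: 13 prior points → Category D (13+).
Level 6 falls in the 6-9 band.
Grid: Level 6-9 × Category D = 25-32 months.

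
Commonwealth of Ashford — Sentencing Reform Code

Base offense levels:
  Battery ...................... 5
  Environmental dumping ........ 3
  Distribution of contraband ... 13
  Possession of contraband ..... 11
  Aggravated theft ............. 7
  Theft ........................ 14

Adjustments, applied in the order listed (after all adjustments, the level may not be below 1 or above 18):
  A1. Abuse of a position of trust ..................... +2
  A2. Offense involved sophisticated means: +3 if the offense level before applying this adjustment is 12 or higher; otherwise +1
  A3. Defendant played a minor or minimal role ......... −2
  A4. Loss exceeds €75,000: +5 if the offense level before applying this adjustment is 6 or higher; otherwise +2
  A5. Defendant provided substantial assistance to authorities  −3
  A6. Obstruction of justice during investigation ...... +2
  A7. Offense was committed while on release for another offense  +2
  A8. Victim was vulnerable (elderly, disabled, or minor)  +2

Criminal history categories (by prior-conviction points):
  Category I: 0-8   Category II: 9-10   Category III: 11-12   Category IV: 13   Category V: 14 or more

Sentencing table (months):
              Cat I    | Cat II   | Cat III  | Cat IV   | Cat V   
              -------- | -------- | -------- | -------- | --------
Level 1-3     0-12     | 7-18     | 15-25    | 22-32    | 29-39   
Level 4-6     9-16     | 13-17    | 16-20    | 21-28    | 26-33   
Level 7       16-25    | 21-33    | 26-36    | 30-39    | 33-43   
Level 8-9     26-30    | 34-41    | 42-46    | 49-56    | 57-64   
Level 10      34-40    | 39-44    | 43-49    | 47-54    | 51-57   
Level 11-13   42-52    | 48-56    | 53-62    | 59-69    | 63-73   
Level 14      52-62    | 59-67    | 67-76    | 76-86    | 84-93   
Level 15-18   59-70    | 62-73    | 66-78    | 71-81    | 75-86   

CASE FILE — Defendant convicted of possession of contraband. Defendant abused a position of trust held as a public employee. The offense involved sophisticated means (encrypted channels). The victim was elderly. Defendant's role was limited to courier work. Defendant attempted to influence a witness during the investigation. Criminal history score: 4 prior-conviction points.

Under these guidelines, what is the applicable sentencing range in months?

Base offense level for possession of contraband: 11.
A1 applies: 11 + 2 = 13.
A2 applies (level before this adjustment is 13 ≥ 12, so +3): 13 + 3 = 16.
A3 applies: 16 − 2 = 14.
A4 does not apply.
A5 does not apply.
A6 applies: 14 + 2 = 16.
A7 does not apply.
A8 applies: 16 + 2 = 18.
Final offense level: 18.
Criminal history: 4 prior points → Category I (0-8).
Level 18 falls in the 15-18 band.
Grid: Level 15-18 × Category I = 59-70 months.

59-70 months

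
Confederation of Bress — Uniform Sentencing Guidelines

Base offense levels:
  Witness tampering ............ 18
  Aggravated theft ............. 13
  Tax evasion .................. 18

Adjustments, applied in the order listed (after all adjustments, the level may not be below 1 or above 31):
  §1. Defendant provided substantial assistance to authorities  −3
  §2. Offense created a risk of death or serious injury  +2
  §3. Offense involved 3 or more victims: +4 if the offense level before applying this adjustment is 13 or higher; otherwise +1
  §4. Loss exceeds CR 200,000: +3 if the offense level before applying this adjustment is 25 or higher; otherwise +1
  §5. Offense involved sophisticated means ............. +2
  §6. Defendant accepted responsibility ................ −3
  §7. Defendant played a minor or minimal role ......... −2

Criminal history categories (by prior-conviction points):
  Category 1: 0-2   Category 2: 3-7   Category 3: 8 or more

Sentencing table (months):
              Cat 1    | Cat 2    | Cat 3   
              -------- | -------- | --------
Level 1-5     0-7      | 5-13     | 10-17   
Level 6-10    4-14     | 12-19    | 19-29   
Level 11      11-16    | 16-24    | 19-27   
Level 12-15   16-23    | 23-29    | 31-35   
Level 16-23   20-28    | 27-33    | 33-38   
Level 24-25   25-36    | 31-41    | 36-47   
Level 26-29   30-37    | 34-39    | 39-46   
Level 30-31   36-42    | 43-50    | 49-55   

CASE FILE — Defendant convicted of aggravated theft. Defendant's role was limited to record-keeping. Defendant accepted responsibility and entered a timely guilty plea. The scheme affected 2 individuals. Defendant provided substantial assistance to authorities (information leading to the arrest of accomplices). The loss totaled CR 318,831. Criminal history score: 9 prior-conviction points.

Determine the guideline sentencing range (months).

Base offense level for aggravated theft: 13.
§1 applies: 13 − 3 = 10.
§3 does not apply.
§4 applies (level before this adjustment is 10 < 25, so +1): 10 + 1 = 11.
§6 applies: 11 − 3 = 8.
§7 applies: 8 − 2 = 6.
Final offense level: 6.
Criminal history: 9 prior points → Category 3 (8+).
Level 6 falls in the 6-10 band.
Grid: Level 6-10 × Category 3 = 19-29 months.

19-29 months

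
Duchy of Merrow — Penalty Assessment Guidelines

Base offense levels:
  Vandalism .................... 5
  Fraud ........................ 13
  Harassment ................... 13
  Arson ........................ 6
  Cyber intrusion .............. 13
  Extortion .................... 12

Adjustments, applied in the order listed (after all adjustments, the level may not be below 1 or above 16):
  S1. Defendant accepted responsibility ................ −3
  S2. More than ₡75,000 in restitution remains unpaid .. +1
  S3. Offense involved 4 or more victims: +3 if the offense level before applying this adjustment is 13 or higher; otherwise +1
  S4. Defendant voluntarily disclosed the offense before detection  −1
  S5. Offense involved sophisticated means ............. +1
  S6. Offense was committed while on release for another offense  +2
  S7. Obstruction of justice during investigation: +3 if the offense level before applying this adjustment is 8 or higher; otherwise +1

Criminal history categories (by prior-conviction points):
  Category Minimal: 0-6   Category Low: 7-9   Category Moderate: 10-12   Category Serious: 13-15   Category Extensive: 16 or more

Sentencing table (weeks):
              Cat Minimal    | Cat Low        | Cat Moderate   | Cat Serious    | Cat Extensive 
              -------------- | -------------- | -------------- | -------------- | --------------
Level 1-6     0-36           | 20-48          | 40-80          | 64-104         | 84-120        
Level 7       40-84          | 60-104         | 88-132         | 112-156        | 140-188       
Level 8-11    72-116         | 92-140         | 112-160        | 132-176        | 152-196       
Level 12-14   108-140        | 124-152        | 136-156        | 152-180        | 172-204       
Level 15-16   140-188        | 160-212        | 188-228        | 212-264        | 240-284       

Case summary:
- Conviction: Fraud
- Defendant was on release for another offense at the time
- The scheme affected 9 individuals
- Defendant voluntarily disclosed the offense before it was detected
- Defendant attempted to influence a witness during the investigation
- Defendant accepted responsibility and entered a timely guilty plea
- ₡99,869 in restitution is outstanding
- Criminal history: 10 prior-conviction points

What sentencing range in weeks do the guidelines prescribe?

Base offense level for fraud: 13.
S1 applies: 13 − 3 = 10.
S2 applies: 10 + 1 = 11.
S3 applies (level before this adjustment is 11 < 13, so +1): 11 + 1 = 12.
S4 applies: 12 − 1 = 11.
S5 does not apply.
S6 applies: 11 + 2 = 13.
S7 applies (level before this adjustment is 13 ≥ 8, so +3): 13 + 3 = 16.
Final offense level: 16.
Criminal history: 10 prior points → Category Moderate (10-12).
Level 16 falls in the 15-16 band.
Grid: Level 15-16 × Category Moderate = 188-228 weeks.

188-228 weeks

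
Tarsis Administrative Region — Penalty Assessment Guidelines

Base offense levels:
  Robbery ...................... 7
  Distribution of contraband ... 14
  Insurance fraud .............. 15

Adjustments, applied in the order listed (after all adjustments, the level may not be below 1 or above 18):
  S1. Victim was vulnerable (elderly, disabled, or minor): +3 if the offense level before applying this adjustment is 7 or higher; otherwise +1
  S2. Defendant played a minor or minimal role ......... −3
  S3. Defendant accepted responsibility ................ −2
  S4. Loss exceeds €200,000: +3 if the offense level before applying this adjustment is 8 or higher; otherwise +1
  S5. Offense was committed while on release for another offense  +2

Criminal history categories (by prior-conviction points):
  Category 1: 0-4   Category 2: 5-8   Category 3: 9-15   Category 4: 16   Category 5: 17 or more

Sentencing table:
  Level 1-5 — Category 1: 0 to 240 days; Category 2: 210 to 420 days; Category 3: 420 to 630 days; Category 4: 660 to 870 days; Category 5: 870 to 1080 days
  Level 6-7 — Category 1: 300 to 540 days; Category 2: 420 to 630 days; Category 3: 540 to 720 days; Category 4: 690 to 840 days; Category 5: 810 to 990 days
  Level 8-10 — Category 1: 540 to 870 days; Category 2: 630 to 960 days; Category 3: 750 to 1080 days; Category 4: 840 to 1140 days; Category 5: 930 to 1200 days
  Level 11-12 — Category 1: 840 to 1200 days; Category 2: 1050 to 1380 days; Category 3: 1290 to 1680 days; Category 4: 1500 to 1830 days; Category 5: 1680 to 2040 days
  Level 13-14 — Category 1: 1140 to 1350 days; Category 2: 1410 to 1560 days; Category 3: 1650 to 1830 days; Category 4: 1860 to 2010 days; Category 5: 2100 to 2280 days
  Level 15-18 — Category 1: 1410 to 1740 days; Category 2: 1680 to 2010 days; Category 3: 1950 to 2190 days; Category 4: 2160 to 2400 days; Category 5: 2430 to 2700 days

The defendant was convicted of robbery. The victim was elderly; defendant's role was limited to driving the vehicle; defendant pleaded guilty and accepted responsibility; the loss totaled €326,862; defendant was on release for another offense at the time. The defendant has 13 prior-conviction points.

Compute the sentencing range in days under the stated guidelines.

Base offense level for robbery: 7.
S1 applies (level before this adjustment is 7 ≥ 7, so +3): 7 + 3 = 10.
S2 applies: 10 − 3 = 7.
S3 applies: 7 − 2 = 5.
S4 applies (level before this adjustment is 5 < 8, so +1): 5 + 1 = 6.
S5 applies: 6 + 2 = 8.
Final offense level: 8.
Criminal history: 13 prior points → Category 3 (9-15).
Level 8 falls in the 8-10 band.
Grid: Level 8-10 × Category 3 = 750-1080 days.

750-1080 days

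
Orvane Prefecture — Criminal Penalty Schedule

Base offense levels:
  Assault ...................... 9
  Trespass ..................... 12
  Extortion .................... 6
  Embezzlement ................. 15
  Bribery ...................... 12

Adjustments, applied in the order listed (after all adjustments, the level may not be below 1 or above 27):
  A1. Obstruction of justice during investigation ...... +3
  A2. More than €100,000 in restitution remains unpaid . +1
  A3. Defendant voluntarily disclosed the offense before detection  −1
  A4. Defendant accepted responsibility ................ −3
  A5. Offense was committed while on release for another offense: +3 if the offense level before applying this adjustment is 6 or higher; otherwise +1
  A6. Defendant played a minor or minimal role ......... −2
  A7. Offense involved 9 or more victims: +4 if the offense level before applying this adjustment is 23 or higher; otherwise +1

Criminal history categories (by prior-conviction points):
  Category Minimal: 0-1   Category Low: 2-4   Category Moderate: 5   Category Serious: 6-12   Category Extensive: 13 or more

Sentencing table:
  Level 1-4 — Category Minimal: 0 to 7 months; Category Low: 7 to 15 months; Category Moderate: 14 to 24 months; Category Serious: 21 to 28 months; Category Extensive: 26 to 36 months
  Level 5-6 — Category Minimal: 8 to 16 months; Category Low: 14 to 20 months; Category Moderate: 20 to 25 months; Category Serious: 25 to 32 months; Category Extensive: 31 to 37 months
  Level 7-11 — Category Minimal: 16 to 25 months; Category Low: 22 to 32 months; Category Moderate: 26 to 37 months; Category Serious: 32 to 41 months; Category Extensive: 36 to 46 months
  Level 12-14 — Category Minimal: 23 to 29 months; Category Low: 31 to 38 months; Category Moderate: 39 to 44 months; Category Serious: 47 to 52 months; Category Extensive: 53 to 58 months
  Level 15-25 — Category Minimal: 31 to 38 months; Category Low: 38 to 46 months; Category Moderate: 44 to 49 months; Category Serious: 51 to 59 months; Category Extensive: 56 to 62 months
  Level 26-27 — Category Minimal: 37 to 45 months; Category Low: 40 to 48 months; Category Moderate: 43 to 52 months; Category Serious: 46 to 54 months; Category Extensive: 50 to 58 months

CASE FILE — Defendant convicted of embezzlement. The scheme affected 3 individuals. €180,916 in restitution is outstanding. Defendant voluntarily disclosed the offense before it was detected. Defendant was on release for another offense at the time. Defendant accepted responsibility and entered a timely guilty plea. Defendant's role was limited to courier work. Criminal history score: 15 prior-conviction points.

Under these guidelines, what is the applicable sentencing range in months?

Base offense level for embezzlement: 15.
A1 does not apply.
A2 applies: 15 + 1 = 16.
A3 applies: 16 − 1 = 15.
A4 applies: 15 − 3 = 12.
A5 applies (level before this adjustment is 12 ≥ 6, so +3): 12 + 3 = 15.
A6 applies: 15 − 2 = 13.
Final offense level: 13.
Criminal history: 15 prior points → Category Extensive (13+).
Level 13 falls in the 12-14 band.
Grid: Level 12-14 × Category Extensive = 53-58 months.

53-58 months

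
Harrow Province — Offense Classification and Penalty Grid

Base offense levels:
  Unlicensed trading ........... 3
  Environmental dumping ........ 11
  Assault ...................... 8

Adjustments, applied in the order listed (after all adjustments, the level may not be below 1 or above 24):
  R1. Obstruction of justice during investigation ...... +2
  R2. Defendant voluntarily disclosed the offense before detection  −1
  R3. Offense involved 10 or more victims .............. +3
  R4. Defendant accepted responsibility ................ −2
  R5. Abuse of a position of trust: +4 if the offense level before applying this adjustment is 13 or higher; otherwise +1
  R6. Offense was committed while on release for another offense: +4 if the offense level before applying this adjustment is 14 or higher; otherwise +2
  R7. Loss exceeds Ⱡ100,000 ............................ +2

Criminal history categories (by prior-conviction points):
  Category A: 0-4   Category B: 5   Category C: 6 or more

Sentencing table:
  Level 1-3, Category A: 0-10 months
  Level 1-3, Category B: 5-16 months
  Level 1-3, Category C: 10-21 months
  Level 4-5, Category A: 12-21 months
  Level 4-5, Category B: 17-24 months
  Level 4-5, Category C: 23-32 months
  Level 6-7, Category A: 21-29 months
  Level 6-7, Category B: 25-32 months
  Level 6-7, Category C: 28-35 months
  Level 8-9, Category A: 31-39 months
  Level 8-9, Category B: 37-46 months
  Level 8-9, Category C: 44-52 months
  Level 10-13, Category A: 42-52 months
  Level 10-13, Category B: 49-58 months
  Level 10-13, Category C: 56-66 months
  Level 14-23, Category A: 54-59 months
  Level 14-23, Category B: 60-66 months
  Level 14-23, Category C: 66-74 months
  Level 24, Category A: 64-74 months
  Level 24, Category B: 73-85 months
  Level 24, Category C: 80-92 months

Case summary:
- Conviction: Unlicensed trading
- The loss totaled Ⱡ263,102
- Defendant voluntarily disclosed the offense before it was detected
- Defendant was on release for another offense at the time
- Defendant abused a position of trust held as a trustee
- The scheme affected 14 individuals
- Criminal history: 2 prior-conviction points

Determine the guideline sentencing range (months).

Base offense level for unlicensed trading: 3.
R1 does not apply.
R2 applies: 3 − 1 = 2.
R3 applies: 2 + 3 = 5.
R4 does not apply.
R5 applies (level before this adjustment is 5 < 13, so +1): 5 + 1 = 6.
R6 applies (level before this adjustment is 6 < 14, so +2): 6 + 2 = 8.
R7 applies: 8 + 2 = 10.
Final offense level: 10.
Criminal history: 2 prior points → Category A (0-4).
Level 10 falls in the 10-13 band.
Grid: Level 10-13 × Category A = 42-52 months.

42-52 months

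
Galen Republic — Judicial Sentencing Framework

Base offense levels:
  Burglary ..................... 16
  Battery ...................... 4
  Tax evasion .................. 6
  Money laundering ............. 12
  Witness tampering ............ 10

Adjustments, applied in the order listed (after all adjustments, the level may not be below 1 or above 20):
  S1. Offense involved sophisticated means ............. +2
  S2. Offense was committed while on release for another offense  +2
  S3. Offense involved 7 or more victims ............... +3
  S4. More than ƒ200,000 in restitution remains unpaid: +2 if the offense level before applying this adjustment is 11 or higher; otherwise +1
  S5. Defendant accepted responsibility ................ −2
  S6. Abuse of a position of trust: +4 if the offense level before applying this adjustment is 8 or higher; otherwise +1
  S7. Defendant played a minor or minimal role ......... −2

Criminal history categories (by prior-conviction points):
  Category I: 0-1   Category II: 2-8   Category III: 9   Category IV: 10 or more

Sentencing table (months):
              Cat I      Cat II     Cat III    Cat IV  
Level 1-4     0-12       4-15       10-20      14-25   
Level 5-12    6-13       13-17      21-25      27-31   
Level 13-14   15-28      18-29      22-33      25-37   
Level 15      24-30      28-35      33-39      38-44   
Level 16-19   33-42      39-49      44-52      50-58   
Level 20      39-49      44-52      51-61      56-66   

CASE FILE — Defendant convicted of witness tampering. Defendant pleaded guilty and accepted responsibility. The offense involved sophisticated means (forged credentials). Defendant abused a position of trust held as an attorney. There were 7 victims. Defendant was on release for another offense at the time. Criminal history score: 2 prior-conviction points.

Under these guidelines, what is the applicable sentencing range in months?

Base offense level for witness tampering: 10.
S1 applies: 10 + 2 = 12.
S2 applies: 12 + 2 = 14.
S3 applies: 14 + 3 = 17.
S4 does not apply.
S5 applies: 17 − 2 = 15.
S6 applies (level before this adjustment is 15 ≥ 8, so +4): 15 + 4 = 19.
Final offense level: 19.
Criminal history: 2 prior points → Category II (2-8).
Level 19 falls in the 16-19 band.
Grid: Level 16-19 × Category II = 39-49 months.

39-49 months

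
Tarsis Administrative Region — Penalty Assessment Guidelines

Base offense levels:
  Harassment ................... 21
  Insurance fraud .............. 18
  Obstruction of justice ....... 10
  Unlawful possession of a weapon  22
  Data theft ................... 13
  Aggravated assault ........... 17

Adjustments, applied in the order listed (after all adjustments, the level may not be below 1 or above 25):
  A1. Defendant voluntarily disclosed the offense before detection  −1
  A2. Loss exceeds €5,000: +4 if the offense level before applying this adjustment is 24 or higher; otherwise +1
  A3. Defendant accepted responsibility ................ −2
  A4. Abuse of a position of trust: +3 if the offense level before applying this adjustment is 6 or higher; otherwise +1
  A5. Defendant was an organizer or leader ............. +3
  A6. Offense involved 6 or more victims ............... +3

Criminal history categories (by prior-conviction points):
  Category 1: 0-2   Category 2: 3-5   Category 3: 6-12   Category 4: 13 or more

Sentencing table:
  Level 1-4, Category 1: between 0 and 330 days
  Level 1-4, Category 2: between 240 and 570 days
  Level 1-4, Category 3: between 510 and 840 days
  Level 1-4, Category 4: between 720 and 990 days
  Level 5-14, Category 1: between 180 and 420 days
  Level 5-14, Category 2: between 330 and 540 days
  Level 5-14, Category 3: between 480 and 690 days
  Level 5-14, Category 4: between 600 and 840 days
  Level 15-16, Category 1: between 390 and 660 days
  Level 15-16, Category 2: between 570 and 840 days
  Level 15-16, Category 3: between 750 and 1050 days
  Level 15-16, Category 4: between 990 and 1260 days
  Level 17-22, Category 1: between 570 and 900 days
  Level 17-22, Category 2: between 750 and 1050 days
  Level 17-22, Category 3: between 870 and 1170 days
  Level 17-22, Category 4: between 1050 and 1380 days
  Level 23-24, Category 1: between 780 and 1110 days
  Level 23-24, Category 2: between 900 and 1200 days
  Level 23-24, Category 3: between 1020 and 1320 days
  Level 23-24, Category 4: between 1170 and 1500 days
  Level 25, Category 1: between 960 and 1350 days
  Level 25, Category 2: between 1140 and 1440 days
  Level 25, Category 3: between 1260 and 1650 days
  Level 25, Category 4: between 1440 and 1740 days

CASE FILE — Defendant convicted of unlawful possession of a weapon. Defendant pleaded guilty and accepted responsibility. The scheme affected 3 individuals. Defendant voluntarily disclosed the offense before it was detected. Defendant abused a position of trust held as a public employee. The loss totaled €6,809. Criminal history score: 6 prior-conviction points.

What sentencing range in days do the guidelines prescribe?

1020-1320 days

Base offense level for unlawful possession of a weapon: 22.
A1 applies: 22 − 1 = 21.
A2 applies (level before this adjustment is 21 < 24, so +1): 21 + 1 = 22.
A3 applies: 22 − 2 = 20.
A4 applies (level before this adjustment is 20 ≥ 6, so +3): 20 + 3 = 23.
A6 does not apply.
Final offense level: 23.
Criminal history: 6 prior points → Category 3 (6-12).
Level 23 falls in the 23-24 band.
Grid: Level 23-24 × Category 3 = 1020-1320 days.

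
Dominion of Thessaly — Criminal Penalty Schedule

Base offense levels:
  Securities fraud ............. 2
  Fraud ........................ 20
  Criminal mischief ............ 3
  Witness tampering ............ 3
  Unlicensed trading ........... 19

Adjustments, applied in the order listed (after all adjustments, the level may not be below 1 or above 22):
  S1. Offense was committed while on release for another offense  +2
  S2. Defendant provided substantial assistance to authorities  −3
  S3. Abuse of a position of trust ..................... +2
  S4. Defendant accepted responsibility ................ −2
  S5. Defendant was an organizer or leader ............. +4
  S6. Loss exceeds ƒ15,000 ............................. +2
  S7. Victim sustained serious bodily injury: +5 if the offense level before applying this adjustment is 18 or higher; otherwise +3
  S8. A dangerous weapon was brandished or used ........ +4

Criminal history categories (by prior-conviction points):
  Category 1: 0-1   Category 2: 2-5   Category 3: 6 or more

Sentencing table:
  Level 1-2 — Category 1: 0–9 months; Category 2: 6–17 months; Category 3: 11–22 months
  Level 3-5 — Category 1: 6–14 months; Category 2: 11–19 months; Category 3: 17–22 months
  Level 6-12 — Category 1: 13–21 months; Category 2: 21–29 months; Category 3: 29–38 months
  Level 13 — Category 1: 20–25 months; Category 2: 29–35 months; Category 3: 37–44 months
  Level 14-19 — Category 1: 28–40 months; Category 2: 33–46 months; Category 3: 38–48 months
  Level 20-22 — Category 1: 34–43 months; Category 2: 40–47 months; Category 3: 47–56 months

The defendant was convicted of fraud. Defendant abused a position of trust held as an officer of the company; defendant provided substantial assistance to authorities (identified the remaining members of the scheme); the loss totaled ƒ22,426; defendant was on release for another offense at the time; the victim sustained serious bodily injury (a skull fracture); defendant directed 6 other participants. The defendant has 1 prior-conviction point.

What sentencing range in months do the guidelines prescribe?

Base offense level for fraud: 20.
S1 applies: 20 + 2 = 22.
S2 applies: 22 − 3 = 19.
S3 applies: 19 + 2 = 21.
S5 applies: 21 + 4 = 25.
S6 applies: 25 + 2 = 27.
S7 applies (level before this adjustment is 27 ≥ 18, so +5): 27 + 5 = 32.
Level 32 exceeds the maximum of 22; capped at 22.
Final offense level: 22.
Criminal history: 1 prior point → Category 1 (0-1).
Level 22 falls in the 20-22 band.
Grid: Level 20-22 × Category 1 = 34-43 months.

34-43 months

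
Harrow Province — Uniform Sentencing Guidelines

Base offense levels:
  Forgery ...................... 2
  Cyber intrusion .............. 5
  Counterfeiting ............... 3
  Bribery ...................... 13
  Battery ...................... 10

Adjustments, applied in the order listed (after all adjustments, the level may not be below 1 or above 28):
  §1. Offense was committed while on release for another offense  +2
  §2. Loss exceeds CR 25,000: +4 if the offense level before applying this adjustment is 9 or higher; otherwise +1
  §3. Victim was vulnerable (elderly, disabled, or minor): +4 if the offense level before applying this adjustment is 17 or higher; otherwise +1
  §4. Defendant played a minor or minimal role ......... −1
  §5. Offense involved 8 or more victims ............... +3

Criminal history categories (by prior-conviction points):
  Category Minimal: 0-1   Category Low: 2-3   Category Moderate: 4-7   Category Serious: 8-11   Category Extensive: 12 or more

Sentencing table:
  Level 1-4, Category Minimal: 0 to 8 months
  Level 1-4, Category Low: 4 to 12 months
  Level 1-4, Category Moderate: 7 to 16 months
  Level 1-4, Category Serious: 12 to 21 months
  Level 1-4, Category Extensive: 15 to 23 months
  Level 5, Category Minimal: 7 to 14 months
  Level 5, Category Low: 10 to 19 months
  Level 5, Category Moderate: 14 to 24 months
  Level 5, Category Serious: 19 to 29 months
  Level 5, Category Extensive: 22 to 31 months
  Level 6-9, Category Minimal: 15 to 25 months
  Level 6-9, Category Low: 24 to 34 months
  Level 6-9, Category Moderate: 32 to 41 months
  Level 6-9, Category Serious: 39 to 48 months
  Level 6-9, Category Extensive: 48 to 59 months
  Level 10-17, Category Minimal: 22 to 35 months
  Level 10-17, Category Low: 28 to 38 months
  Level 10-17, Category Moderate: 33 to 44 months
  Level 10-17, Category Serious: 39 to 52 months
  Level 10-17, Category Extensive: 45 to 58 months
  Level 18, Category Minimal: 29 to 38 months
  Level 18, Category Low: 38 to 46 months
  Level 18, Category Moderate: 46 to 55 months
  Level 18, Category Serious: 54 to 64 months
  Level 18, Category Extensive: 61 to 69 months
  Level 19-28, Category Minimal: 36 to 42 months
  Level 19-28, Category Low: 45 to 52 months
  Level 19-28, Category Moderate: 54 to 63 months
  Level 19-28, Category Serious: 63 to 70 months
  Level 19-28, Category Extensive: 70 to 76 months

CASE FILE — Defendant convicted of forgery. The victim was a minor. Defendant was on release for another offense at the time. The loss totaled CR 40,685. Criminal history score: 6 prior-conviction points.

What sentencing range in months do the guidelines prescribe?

Base offense level for forgery: 2.
§1 applies: 2 + 2 = 4.
§2 applies (level before this adjustment is 4 < 9, so +1): 4 + 1 = 5.
§3 applies (level before this adjustment is 5 < 17, so +1): 5 + 1 = 6.
Final offense level: 6.
Criminal history: 6 prior points → Category Moderate (4-7).
Level 6 falls in the 6-9 band.
Grid: Level 6-9 × Category Moderate = 32-41 months.

32-41 months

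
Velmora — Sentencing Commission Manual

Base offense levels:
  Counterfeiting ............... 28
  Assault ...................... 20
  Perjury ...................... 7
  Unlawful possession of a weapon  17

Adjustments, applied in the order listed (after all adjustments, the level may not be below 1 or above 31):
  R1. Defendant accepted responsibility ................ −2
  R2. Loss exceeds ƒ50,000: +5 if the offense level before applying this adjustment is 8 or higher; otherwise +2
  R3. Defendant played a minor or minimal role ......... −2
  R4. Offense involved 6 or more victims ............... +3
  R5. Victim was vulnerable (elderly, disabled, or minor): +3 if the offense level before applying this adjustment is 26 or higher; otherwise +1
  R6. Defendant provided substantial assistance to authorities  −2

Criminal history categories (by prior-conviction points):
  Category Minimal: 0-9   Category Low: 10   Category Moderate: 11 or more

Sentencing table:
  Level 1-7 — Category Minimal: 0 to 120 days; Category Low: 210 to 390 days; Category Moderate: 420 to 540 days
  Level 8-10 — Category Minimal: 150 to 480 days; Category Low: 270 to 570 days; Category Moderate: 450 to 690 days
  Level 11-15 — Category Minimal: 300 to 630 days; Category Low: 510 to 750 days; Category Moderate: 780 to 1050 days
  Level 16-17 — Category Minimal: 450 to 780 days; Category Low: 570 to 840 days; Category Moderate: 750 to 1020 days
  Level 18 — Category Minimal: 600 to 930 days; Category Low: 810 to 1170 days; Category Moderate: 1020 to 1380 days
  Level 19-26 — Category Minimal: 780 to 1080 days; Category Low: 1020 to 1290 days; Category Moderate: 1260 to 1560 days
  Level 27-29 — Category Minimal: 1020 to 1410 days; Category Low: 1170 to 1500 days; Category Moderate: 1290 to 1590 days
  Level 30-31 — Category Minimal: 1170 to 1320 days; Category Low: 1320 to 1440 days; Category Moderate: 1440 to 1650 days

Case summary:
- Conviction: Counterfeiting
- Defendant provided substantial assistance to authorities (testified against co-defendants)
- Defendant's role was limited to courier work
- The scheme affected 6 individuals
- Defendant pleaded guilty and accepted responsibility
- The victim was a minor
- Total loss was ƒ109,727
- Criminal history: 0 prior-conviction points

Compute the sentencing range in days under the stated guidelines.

1170-1320 days

Base offense level for counterfeiting: 28.
R1 applies: 28 − 2 = 26.
R2 applies (level before this adjustment is 26 ≥ 8, so +5): 26 + 5 = 31.
R3 applies: 31 − 2 = 29.
R4 applies: 29 + 3 = 32.
R5 applies (level before this adjustment is 32 ≥ 26, so +3): 32 + 3 = 35.
R6 applies: 35 − 2 = 33.
Level 33 exceeds the maximum of 31; capped at 31.
Final offense level: 31.
Criminal history: 0 prior points → Category Minimal (0-9).
Level 31 falls in the 30-31 band.
Grid: Level 30-31 × Category Minimal = 1170-1320 days.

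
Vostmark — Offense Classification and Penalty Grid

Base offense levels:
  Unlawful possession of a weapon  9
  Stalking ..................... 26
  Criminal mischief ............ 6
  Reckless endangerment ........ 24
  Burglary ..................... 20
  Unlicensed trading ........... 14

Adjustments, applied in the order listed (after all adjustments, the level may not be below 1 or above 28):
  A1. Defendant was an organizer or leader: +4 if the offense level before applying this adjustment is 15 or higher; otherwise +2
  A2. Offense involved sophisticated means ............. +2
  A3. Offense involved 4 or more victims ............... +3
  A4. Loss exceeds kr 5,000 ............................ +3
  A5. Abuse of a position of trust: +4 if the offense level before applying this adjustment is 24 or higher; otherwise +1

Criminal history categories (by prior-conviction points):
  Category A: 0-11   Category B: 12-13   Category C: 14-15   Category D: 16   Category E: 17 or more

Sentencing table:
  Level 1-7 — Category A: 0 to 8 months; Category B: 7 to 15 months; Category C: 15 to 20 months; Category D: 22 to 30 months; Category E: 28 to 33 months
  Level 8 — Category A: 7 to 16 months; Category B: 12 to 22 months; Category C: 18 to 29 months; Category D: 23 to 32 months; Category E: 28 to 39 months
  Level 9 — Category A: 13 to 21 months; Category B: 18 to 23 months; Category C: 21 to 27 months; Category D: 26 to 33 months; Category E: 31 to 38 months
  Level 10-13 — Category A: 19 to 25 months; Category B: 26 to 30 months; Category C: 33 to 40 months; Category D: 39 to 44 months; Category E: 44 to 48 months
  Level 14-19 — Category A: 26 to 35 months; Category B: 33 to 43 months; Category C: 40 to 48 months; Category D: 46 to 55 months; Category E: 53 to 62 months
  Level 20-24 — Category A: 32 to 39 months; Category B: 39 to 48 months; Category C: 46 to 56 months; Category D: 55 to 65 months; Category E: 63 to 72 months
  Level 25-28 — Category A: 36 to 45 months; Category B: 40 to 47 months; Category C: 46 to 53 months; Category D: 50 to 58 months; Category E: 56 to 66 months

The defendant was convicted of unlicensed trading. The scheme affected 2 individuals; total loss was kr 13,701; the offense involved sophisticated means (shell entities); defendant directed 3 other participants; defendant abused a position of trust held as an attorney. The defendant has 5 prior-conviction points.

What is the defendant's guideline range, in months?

32-39 months

Base offense level for unlicensed trading: 14.
A1 applies (level before this adjustment is 14 < 15, so +2): 14 + 2 = 16.
A2 applies: 16 + 2 = 18.
A3 does not apply.
A4 applies: 18 + 3 = 21.
A5 applies (level before this adjustment is 21 < 24, so +1): 21 + 1 = 22.
Final offense level: 22.
Criminal history: 5 prior points → Category A (0-11).
Level 22 falls in the 20-24 band.
Grid: Level 20-24 × Category A = 32-39 months.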